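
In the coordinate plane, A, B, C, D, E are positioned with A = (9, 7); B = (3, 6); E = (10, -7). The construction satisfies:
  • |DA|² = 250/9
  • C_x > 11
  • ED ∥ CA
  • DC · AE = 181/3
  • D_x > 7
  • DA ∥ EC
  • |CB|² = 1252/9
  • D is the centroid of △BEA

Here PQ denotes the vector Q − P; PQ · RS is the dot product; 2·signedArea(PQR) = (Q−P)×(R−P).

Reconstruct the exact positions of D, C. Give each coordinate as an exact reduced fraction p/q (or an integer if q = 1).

C = (35/3, -2)
D = (22/3, 2)

1. D_x = 22/3  [D is the centroid of △BEA]
2. D_y = 2  [D is the centroid of △BEA]
   → D = (22/3, 2)
3. C_x = 35/3  [ED ∥ CA ∩ DA ∥ EC]
4. C_y = -2  [ED ∥ CA ∩ DA ∥ EC]
   → C = (35/3, -2)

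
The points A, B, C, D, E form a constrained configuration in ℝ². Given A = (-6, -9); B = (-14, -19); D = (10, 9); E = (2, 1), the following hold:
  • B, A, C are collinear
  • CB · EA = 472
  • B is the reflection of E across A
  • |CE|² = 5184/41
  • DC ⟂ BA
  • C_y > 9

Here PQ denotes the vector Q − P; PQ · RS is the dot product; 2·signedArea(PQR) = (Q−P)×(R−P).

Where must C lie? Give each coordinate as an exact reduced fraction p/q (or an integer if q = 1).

C = (370/41, 401/41)

1. C_x = 370/41  [B, A, C are collinear ∩ DC ⟂ BA]
2. C_y = 401/41  [B, A, C are collinear ∩ DC ⟂ BA]
   → C = (370/41, 401/41)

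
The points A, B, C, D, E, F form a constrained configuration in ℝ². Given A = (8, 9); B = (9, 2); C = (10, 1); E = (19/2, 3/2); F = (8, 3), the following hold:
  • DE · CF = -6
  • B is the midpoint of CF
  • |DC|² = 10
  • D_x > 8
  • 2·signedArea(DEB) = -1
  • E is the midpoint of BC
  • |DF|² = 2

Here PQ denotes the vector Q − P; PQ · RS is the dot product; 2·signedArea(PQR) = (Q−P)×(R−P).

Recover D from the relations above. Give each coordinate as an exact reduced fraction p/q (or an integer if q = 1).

D = (9, 4)

1. D_x = 9  [2·signedArea(DEB) = -1 ∩ DE · CF = -6]
2. D_y = 4  [2·signedArea(DEB) = -1 ∩ DE · CF = -6]
   → D = (9, 4)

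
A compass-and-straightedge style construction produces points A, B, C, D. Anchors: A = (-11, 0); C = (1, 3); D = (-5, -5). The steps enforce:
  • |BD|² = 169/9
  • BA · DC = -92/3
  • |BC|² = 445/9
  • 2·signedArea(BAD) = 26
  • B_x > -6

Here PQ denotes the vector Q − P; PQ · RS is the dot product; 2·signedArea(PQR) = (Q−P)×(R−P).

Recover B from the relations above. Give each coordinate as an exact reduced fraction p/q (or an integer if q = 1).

1. B_x = -5  [2·signedArea(BAD) = 26 ∩ BA · DC = -92/3]
2. B_y = -2/3  [2·signedArea(BAD) = 26 ∩ BA · DC = -92/3]
   → B = (-5, -2/3)

B = (-5, -2/3)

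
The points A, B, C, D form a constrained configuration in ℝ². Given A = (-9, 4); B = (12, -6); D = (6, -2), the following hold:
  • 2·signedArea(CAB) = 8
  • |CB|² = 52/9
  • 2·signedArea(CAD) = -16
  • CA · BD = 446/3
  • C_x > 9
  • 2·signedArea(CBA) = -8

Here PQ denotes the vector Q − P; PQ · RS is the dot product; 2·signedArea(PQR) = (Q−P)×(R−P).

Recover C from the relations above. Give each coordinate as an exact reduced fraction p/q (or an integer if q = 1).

1. C_x = 10  [2·signedArea(CAB) = 8 ∩ 2·signedArea(CAD) = -16]
2. C_y = -14/3  [2·signedArea(CAB) = 8 ∩ 2·signedArea(CAD) = -16]
   → C = (10, -14/3)

C = (10, -14/3)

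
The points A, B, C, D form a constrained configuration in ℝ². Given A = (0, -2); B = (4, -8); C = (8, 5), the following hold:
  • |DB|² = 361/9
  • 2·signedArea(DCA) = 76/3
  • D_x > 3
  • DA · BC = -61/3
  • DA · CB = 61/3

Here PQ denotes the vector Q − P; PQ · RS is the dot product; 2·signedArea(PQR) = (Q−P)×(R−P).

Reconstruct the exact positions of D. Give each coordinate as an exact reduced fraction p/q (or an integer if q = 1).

D = (4, -5/3)

1. D_x = 4  [DA · CB = 61/3 ∩ 2·signedArea(DCA) = 76/3]
2. D_y = -5/3  [DA · CB = 61/3 ∩ 2·signedArea(DCA) = 76/3]
   → D = (4, -5/3)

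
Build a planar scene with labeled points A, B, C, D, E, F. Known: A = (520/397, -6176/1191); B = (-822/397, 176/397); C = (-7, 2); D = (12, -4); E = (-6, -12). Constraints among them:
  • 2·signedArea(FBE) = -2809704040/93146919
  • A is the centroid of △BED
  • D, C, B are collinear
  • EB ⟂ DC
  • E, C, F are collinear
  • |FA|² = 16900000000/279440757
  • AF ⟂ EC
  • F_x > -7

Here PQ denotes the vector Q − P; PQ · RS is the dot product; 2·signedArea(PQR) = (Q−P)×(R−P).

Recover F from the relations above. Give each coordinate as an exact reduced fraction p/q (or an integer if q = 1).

1. F_x = -1512680/234627  [E, C, F are collinear ∩ AF ⟂ EC]
2. F_y = -1346672/234627  [E, C, F are collinear ∩ AF ⟂ EC]
   → F = (-1512680/234627, -1346672/234627)

F = (-1512680/234627, -1346672/234627)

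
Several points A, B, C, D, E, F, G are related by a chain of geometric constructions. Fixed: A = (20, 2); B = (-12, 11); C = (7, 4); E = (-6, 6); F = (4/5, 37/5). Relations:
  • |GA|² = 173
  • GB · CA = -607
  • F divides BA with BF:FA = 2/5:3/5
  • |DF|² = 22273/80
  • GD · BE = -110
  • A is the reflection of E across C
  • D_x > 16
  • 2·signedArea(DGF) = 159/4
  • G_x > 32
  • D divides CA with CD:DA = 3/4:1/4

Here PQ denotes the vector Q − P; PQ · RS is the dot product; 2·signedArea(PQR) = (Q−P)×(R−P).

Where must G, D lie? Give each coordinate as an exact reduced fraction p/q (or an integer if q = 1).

D = (67/4, 5/2)
G = (33, 0)

1. G_x = 33  [line -13·x + 2·y + 429 = 0 ∩ |GA|² = 173]
2. G_y = 0  [line -13·x + 2·y + 429 = 0 ∩ |GA|² = 173]
   → G = (33, 0)
3. D_x = 67/4  [GD · BE = -110 ∩ D divides CA with CD:DA = 3/4:1/4]
4. D_y = 5/2  [GD · BE = -110 ∩ D divides CA with CD:DA = 3/4:1/4]
   → D = (67/4, 5/2)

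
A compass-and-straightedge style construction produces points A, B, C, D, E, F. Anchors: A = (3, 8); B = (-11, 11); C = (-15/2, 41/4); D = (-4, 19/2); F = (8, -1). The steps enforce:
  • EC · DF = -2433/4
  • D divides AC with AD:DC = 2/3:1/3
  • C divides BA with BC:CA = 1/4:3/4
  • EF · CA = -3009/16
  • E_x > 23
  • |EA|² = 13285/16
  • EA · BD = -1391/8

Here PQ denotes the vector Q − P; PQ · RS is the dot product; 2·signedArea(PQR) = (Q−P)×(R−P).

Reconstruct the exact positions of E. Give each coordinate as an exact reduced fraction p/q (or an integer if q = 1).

1. E_x = 47/2  [EC · DF = -2433/4 ∩ EA · BD = -1391/8]
2. E_y = -49/4  [EC · DF = -2433/4 ∩ EA · BD = -1391/8]
   → E = (47/2, -49/4)

E = (47/2, -49/4)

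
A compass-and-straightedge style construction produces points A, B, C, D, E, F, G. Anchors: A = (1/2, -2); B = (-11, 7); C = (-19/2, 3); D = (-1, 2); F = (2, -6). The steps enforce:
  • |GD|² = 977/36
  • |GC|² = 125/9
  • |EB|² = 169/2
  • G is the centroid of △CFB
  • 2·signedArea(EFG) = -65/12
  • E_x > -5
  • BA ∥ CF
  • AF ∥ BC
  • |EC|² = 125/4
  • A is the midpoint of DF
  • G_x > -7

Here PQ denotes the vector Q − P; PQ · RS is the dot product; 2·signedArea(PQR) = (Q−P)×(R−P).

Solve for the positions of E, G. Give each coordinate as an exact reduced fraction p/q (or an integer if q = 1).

E = (-9/2, 1/2)
G = (-37/6, 4/3)

1. G_x = -37/6  [G is the centroid of △CFB]
2. G_y = 4/3  [G is the centroid of △CFB]
   → G = (-37/6, 4/3)
3. E_x = -9/2  [line -22/3·x + -49/6·y + -347/12 = 0 ∩ |EC|² = 125/4]
4. E_y = 1/2  [line -22/3·x + -49/6·y + -347/12 = 0 ∩ |EC|² = 125/4]
   → E = (-9/2, 1/2)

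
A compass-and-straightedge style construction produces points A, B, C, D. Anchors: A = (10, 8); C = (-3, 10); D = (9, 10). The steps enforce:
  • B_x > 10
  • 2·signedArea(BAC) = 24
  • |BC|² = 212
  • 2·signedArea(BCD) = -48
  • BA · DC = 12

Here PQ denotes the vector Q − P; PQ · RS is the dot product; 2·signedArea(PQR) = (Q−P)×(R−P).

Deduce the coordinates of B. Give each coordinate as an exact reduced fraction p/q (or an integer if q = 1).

B = (11, 6)

1. B_x = 11  [BA · DC = 12 ∩ 2·signedArea(BCD) = -48]
2. B_y = 6  [BA · DC = 12 ∩ 2·signedArea(BCD) = -48]
   → B = (11, 6)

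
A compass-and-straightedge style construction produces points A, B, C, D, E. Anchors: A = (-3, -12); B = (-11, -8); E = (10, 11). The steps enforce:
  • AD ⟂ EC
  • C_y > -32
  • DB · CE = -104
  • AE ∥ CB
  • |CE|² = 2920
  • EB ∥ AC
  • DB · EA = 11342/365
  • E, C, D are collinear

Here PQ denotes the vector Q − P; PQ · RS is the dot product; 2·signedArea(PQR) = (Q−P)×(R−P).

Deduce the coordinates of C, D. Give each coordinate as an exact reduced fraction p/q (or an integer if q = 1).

C = (-24, -31)
D = (-2334/365, -3377/365)

1. C_x = -24  [AE ∥ CB ∩ EB ∥ AC]
2. C_y = -31  [AE ∥ CB ∩ EB ∥ AC]
   → C = (-24, -31)
3. D_x = -2334/365  [E, C, D are collinear ∩ AD ⟂ EC]
4. D_y = -3377/365  [E, C, D are collinear ∩ AD ⟂ EC]
   → D = (-2334/365, -3377/365)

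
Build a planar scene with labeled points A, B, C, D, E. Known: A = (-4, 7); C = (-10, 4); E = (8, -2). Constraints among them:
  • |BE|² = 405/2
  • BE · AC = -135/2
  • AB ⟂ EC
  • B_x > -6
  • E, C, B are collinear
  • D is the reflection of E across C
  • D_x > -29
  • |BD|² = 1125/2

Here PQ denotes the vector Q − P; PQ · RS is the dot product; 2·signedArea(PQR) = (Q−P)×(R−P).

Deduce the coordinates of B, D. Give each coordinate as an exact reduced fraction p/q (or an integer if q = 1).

1. B_x = -11/2  [E, C, B are collinear ∩ AB ⟂ EC]
2. B_y = 5/2  [E, C, B are collinear ∩ AB ⟂ EC]
   → B = (-11/2, 5/2)
3. D_x = -28  [D is the reflection of E across C]
4. D_y = 10  [D is the reflection of E across C]
   → D = (-28, 10)

B = (-11/2, 5/2)
D = (-28, 10)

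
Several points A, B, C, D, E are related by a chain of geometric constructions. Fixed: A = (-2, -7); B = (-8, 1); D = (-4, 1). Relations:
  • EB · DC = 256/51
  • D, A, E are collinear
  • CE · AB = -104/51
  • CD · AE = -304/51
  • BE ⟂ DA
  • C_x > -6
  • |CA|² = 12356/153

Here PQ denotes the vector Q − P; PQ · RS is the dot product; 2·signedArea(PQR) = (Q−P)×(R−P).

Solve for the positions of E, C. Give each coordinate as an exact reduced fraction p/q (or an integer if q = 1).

C = (-92/17, 67/51)
E = (-72/17, 33/17)

1. E_x = -72/17  [D, A, E are collinear ∩ BE ⟂ DA]
2. E_y = 33/17  [D, A, E are collinear ∩ BE ⟂ DA]
   → E = (-72/17, 33/17)
3. C_x = -92/17  [CE · AB = -104/51 ∩ CD · AE = -304/51]
4. C_y = 67/51  [CE · AB = -104/51 ∩ CD · AE = -304/51]
   → C = (-92/17, 67/51)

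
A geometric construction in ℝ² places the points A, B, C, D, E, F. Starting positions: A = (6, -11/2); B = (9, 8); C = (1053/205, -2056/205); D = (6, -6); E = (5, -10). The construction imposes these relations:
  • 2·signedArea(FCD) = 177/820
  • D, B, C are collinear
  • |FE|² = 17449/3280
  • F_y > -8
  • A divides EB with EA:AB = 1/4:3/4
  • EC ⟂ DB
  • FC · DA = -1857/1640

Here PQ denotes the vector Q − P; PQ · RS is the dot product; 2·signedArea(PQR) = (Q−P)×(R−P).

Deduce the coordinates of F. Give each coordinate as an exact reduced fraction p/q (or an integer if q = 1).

F = (2283/410, -6367/820)

1. F_x = 2283/410  [2·signedArea(FCD) = 177/820 ∩ FC · DA = -1857/1640]
2. F_y = -6367/820  [2·signedArea(FCD) = 177/820 ∩ FC · DA = -1857/1640]
   → F = (2283/410, -6367/820)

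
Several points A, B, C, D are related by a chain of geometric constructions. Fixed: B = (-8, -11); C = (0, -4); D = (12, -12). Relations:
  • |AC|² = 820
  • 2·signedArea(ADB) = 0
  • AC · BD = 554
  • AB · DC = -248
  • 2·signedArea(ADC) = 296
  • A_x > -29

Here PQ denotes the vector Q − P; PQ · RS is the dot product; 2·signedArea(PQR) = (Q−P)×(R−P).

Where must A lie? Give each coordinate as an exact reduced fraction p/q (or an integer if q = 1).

1. A_x = -28  [2·signedArea(ADB) = 0 ∩ AC · BD = 554]
2. A_y = -10  [2·signedArea(ADB) = 0 ∩ AC · BD = 554]
   → A = (-28, -10)

A = (-28, -10)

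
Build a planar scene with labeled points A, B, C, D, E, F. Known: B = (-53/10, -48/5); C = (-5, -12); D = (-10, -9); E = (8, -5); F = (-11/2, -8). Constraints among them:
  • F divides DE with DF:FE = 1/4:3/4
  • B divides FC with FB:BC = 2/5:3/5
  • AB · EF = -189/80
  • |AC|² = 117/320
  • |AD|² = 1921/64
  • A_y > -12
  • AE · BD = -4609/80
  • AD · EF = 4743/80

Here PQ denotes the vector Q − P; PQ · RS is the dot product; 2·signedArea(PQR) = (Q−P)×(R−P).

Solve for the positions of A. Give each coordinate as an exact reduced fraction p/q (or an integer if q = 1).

A = (-203/40, -57/5)

1. A_x = -203/40  [AB · EF = -189/80 ∩ AE · BD = -4609/80]
2. A_y = -57/5  [AB · EF = -189/80 ∩ AE · BD = -4609/80]
   → A = (-203/40, -57/5)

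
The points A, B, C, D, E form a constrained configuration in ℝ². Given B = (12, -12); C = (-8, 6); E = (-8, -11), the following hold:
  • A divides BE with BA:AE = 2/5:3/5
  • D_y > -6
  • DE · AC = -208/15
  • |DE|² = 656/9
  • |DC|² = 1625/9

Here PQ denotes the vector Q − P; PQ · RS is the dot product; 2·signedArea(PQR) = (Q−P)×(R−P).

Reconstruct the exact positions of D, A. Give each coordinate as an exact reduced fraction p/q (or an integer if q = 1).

1. A_x = 4  [A divides BE with BA:AE = 2/5:3/5]
2. A_y = -58/5  [A divides BE with BA:AE = 2/5:3/5]
   → A = (4, -58/5)
3. D_x = -4/3  [line 12·x + -88/5·y + -1256/15 = 0 ∩ |DE|² = 656/9]
4. D_y = -17/3  [line 12·x + -88/5·y + -1256/15 = 0 ∩ |DE|² = 656/9]
   → D = (-4/3, -17/3)

A = (4, -58/5)
D = (-4/3, -17/3)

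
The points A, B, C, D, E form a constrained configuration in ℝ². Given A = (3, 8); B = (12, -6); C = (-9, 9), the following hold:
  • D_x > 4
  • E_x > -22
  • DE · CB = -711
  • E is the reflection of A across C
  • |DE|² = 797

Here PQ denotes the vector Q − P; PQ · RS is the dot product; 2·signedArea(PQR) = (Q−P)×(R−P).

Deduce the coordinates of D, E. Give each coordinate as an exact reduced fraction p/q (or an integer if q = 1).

D = (5, -1)
E = (-21, 10)

1. E_x = -21  [E is the reflection of A across C]
2. E_y = 10  [E is the reflection of A across C]
   → E = (-21, 10)
3. D_x = 5  [line -21·x + 15·y + 120 = 0 ∩ |DE|² = 797]
4. D_y = -1  [line -21·x + 15·y + 120 = 0 ∩ |DE|² = 797]
   → D = (5, -1)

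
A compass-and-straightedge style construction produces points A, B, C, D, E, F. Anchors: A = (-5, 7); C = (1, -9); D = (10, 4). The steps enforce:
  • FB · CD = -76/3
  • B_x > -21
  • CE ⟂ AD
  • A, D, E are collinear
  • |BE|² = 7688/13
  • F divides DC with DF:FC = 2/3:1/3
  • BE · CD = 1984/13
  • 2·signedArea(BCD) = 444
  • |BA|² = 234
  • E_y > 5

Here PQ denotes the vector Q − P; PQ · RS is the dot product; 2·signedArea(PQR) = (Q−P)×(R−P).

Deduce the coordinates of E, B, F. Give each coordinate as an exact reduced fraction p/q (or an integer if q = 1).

1. E_x = 50/13  [A, D, E are collinear ∩ CE ⟂ AD]
2. E_y = 68/13  [A, D, E are collinear ∩ CE ⟂ AD]
   → E = (50/13, 68/13)
3. B_x = -20  [2·signedArea(BCD) = 444 ∩ BE · CD = 1984/13]
4. B_y = 10  [2·signedArea(BCD) = 444 ∩ BE · CD = 1984/13]
   → B = (-20, 10)
5. F_x = 4  [F divides DC with DF:FC = 2/3:1/3]
6. F_y = -14/3  [F divides DC with DF:FC = 2/3:1/3]
   → F = (4, -14/3)

B = (-20, 10)
E = (50/13, 68/13)
F = (4, -14/3)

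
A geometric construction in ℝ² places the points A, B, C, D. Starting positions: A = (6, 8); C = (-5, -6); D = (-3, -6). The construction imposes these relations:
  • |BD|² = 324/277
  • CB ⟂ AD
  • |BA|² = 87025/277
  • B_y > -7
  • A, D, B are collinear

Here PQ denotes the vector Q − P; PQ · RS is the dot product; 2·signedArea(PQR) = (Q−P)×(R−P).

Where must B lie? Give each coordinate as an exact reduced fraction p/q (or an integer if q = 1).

B = (-993/277, -1914/277)

1. B_x = -993/277  [A, D, B are collinear ∩ CB ⟂ AD]
2. B_y = -1914/277  [A, D, B are collinear ∩ CB ⟂ AD]
   → B = (-993/277, -1914/277)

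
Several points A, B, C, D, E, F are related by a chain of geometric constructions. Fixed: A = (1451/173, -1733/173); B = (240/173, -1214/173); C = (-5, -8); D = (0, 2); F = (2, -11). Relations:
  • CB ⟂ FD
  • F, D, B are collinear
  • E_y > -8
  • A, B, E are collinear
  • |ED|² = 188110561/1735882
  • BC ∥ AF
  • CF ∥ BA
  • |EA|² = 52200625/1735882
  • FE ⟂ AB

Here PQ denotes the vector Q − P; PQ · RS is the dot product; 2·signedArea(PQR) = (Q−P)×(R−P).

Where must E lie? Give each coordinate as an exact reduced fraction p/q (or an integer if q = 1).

E = (33583/10034, -78839/10034)

1. E_x = 33583/10034  [A, B, E are collinear ∩ FE ⟂ AB]
2. E_y = -78839/10034  [A, B, E are collinear ∩ FE ⟂ AB]
   → E = (33583/10034, -78839/10034)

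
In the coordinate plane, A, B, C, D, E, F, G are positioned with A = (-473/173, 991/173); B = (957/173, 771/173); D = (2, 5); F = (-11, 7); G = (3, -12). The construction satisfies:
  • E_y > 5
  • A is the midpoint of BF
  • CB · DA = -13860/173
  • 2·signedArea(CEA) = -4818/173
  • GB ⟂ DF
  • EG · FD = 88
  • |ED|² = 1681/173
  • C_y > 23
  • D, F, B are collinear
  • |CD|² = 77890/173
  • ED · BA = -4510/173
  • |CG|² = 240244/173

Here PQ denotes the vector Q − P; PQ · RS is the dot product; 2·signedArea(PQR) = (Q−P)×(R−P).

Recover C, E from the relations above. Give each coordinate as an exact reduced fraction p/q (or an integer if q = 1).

C = (-1465/173, 4058/173)
E = (-187/173, 947/173)

1. C_x = -1465/173  [line 819/173·x + -126/173·y + 9891/173 = 0 ∩ |CD|² = 77890/173]
2. C_y = 4058/173  [line 819/173·x + -126/173·y + 9891/173 = 0 ∩ |CD|² = 77890/173]
   → C = (-1465/173, 4058/173)
3. E_x = -187/173  [ED · BA = -4510/173 ∩ 2·signedArea(CEA) = -4818/173]
4. E_y = 947/173  [ED · BA = -4510/173 ∩ 2·signedArea(CEA) = -4818/173]
   → E = (-187/173, 947/173)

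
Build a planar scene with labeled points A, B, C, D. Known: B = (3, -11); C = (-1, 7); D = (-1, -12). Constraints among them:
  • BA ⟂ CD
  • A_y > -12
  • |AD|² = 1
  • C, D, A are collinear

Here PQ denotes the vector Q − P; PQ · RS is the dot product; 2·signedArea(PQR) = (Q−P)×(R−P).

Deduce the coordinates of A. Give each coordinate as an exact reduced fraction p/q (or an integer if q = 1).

A = (-1, -11)

1. A_x = -1  [C, D, A are collinear ∩ BA ⟂ CD]
2. A_y = -11  [C, D, A are collinear ∩ BA ⟂ CD]
   → A = (-1, -11)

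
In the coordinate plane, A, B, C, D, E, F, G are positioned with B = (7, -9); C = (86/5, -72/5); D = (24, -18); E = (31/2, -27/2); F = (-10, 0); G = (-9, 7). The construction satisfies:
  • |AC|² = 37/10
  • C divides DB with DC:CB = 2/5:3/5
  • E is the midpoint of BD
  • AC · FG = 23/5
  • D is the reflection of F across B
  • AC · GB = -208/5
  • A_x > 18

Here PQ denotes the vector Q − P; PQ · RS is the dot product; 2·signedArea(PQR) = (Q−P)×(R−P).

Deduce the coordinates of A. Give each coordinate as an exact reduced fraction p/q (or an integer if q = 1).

A = (189/10, -153/10)

1. A_x = 189/10  [AC · GB = -208/5 ∩ AC · FG = 23/5]
2. A_y = -153/10  [AC · GB = -208/5 ∩ AC · FG = 23/5]
   → A = (189/10, -153/10)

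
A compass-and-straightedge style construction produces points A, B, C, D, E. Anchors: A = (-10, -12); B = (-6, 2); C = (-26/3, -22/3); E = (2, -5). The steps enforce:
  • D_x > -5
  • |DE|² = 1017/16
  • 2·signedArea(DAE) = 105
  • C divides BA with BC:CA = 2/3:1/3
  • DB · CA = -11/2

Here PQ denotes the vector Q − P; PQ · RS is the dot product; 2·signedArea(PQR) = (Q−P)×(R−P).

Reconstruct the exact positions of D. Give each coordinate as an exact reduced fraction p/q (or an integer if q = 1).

D = (-4, 1/4)

1. D_x = -4  [DB · CA = -11/2 ∩ 2·signedArea(DAE) = 105]
2. D_y = 1/4  [DB · CA = -11/2 ∩ 2·signedArea(DAE) = 105]
   → D = (-4, 1/4)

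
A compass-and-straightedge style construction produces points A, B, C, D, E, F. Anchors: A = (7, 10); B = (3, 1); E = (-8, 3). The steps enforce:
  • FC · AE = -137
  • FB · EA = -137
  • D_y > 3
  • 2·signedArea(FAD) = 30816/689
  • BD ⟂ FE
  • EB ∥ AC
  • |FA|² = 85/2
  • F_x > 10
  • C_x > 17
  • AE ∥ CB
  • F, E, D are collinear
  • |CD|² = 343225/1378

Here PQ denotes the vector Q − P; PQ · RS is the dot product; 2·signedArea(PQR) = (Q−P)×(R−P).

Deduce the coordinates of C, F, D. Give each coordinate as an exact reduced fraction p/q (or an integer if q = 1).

1. C_x = 18  [AE ∥ CB ∩ EB ∥ AC]
2. C_y = 8  [AE ∥ CB ∩ EB ∥ AC]
   → C = (18, 8)
3. F_x = 21/2  [line -15·x + -7·y + 189 = 0 ∩ |FA|² = 85/2]
4. F_y = 9/2  [line -15·x + -7·y + 189 = 0 ∩ |FA|² = 85/2]
   → F = (21/2, 9/2)
5. D_x = 3813/1378  [F, E, D are collinear ∩ BD ⟂ FE]
6. D_y = 5337/1378  [F, E, D are collinear ∩ BD ⟂ FE]
   → D = (3813/1378, 5337/1378)

C = (18, 8)
D = (3813/1378, 5337/1378)
F = (21/2, 9/2)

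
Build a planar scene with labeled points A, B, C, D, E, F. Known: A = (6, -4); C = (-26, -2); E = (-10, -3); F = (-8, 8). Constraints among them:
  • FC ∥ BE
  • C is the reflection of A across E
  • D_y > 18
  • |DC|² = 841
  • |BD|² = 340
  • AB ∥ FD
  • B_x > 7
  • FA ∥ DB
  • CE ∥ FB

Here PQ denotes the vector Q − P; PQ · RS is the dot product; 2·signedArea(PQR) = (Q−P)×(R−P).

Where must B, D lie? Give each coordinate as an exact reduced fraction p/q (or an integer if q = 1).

B = (8, 7)
D = (-6, 19)

1. B_x = 8  [FC ∥ BE ∩ CE ∥ FB]
2. B_y = 7  [FC ∥ BE ∩ CE ∥ FB]
   → B = (8, 7)
3. D_x = -6  [FA ∥ DB ∩ AB ∥ FD]
4. D_y = 19  [FA ∥ DB ∩ AB ∥ FD]
   → D = (-6, 19)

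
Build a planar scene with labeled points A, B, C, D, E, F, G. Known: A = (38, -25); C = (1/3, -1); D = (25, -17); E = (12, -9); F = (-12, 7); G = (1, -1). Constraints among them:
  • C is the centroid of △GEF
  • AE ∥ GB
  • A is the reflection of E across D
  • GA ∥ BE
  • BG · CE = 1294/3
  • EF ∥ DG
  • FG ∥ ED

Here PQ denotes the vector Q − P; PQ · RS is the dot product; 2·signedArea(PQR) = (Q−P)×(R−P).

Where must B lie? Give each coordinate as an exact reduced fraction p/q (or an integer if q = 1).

1. B_x = -25  [GA ∥ BE ∩ AE ∥ GB]
2. B_y = 15  [GA ∥ BE ∩ AE ∥ GB]
   → B = (-25, 15)

B = (-25, 15)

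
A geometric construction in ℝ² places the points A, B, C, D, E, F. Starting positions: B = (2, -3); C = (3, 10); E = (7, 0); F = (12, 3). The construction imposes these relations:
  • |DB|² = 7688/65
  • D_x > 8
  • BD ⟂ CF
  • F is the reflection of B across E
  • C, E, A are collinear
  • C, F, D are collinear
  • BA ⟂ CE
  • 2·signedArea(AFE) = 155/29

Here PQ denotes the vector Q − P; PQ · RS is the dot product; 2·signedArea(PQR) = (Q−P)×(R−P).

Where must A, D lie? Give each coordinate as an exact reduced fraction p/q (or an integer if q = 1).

A = (213/29, -25/29)
D = (564/65, 363/65)

1. A_x = 213/29  [C, E, A are collinear ∩ BA ⟂ CE]
2. A_y = -25/29  [C, E, A are collinear ∩ BA ⟂ CE]
   → A = (213/29, -25/29)
3. D_x = 564/65  [C, F, D are collinear ∩ BD ⟂ CF]
4. D_y = 363/65  [C, F, D are collinear ∩ BD ⟂ CF]
   → D = (564/65, 363/65)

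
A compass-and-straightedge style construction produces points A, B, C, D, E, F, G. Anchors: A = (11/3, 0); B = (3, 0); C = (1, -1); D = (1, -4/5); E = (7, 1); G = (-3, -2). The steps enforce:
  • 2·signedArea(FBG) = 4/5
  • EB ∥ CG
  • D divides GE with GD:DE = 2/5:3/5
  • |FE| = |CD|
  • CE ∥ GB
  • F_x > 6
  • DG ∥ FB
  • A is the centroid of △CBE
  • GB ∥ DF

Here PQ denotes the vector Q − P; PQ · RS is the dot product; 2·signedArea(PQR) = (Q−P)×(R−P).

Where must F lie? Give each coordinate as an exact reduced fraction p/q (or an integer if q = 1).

F = (7, 6/5)

1. F_x = 7  [DG ∥ FB ∩ GB ∥ DF]
2. F_y = 6/5  [DG ∥ FB ∩ GB ∥ DF]
   → F = (7, 6/5)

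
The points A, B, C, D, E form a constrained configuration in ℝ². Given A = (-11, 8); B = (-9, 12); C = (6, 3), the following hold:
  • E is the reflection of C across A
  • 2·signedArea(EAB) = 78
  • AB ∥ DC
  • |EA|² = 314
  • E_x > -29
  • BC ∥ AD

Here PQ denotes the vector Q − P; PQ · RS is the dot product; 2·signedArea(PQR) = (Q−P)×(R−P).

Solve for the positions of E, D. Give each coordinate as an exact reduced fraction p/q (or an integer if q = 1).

1. E_x = -28  [E is the reflection of C across A]
2. E_y = 13  [E is the reflection of C across A]
   → E = (-28, 13)
3. D_x = 4  [AB ∥ DC ∩ BC ∥ AD]
4. D_y = -1  [AB ∥ DC ∩ BC ∥ AD]
   → D = (4, -1)

D = (4, -1)
E = (-28, 13)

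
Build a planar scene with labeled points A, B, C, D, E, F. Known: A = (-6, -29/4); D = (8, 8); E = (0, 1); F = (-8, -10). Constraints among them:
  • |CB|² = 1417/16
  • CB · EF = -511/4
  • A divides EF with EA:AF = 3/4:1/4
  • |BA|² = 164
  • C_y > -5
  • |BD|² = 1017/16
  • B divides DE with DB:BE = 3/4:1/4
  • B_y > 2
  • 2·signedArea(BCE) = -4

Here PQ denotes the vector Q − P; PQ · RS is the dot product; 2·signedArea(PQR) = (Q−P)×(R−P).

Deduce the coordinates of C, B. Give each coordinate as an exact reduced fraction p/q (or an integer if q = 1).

B = (2, 11/4)
C = (-4, -9/2)

1. B_x = 2  [B divides DE with DB:BE = 3/4:1/4]
2. B_y = 11/4  [B divides DE with DB:BE = 3/4:1/4]
   → B = (2, 11/4)
3. C_x = -4  [CB · EF = -511/4 ∩ 2·signedArea(BCE) = -4]
4. C_y = -9/2  [CB · EF = -511/4 ∩ 2·signedArea(BCE) = -4]
   → C = (-4, -9/2)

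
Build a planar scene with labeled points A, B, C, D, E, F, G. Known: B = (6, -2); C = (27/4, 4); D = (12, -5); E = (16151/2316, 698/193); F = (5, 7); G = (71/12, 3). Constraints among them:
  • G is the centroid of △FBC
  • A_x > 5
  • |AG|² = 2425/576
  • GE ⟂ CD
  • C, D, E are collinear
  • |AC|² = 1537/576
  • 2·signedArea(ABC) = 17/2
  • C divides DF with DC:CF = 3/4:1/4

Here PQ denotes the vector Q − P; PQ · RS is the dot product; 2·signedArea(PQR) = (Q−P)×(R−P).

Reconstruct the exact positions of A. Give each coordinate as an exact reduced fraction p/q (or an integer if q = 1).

1. A_x = 131/24  [line -6·x + 3/4·y + 29 = 0 ∩ |AG|² = 2425/576]
2. A_y = 5  [line -6·x + 3/4·y + 29 = 0 ∩ |AG|² = 2425/576]
   → A = (131/24, 5)

A = (131/24, 5)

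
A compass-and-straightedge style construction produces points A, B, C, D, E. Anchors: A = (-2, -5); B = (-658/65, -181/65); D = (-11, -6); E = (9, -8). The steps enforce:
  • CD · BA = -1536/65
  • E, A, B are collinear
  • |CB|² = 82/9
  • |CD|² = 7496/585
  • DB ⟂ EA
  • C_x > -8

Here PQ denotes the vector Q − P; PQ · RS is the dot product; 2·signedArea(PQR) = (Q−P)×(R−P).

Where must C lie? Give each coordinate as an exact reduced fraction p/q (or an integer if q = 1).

C = (-501/65, -896/195)

1. C_x = -501/65  [line -528/65·x + 144/65·y + -3408/65 = 0 ∩ |CD|² = 7496/585]
2. C_y = -896/195  [line -528/65·x + 144/65·y + -3408/65 = 0 ∩ |CD|² = 7496/585]
   → C = (-501/65, -896/195)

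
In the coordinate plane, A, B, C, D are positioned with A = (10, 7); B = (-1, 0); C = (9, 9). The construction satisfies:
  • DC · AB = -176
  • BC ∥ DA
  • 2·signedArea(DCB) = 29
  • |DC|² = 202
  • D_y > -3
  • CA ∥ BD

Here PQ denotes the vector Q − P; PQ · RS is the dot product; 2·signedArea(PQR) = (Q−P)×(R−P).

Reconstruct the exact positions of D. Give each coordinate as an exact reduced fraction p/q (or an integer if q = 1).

1. D_x = 0  [BC ∥ DA ∩ CA ∥ BD]
2. D_y = -2  [BC ∥ DA ∩ CA ∥ BD]
   → D = (0, -2)

D = (0, -2)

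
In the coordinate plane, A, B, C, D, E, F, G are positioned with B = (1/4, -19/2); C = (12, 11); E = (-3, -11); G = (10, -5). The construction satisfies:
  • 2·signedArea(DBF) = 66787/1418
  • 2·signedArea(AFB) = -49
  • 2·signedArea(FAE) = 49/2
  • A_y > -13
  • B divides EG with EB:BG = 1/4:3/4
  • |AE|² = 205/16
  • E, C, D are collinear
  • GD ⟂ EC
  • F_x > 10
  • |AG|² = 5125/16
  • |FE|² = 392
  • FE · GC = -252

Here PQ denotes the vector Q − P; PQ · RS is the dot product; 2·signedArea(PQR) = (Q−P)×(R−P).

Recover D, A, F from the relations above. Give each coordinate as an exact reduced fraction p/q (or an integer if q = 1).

1. D_x = 2778/709  [E, C, D are collinear ∩ GD ⟂ EC]
2. D_y = -605/709  [E, C, D are collinear ∩ GD ⟂ EC]
   → D = (2778/709, -605/709)
3. F_x = 11  [2·signedArea(DBF) = 66787/1418 ∩ FE · GC = -252]
4. F_y = 3  [2·signedArea(DBF) = 66787/1418 ∩ FE · GC = -252]
   → F = (11, 3)
5. A_x = -25/4  [2·signedArea(AFB) = -49 ∩ 2·signedArea(FAE) = 49/2]
6. A_y = -25/2  [2·signedArea(AFB) = -49 ∩ 2·signedArea(FAE) = 49/2]
   → A = (-25/4, -25/2)

A = (-25/4, -25/2)
D = (2778/709, -605/709)
F = (11, 3)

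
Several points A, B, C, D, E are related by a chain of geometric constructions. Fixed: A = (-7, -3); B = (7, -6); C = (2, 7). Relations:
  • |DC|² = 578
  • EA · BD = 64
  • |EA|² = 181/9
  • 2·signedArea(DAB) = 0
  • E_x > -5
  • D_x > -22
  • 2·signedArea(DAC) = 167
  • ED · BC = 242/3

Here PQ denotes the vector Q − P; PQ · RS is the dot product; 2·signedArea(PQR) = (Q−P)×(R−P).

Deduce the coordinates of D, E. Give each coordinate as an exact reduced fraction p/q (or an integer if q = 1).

D = (-21, 0)
E = (-4, 1/3)

1. D_x = -21  [2·signedArea(DAB) = 0 ∩ 2·signedArea(DAC) = 167]
2. D_y = 0  [2·signedArea(DAB) = 0 ∩ 2·signedArea(DAC) = 167]
   → D = (-21, 0)
3. E_x = -4  [ED · BC = 242/3 ∩ EA · BD = 64]
4. E_y = 1/3  [ED · BC = 242/3 ∩ EA · BD = 64]
   → E = (-4, 1/3)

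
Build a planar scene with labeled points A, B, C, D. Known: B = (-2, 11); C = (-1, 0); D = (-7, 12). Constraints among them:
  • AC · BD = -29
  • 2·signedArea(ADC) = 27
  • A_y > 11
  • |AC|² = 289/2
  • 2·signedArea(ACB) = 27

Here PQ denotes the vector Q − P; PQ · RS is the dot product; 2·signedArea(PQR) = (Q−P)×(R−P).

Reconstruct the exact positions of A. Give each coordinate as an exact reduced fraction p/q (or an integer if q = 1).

A = (-9/2, 23/2)

1. A_x = -9/2  [2·signedArea(ACB) = 27 ∩ AC · BD = -29]
2. A_y = 23/2  [2·signedArea(ACB) = 27 ∩ AC · BD = -29]
   → A = (-9/2, 23/2)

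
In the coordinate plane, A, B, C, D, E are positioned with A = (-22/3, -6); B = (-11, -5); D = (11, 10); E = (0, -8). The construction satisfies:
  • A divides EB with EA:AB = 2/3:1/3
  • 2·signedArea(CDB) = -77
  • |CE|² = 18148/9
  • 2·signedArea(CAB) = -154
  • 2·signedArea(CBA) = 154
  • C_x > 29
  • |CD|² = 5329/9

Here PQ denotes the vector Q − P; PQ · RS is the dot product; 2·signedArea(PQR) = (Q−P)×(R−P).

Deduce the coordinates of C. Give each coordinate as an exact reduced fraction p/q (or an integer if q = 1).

1. C_x = 88/3  [2·signedArea(CDB) = -77 ∩ 2·signedArea(CAB) = -154]
2. C_y = 26  [2·signedArea(CDB) = -77 ∩ 2·signedArea(CAB) = -154]
   → C = (88/3, 26)

C = (88/3, 26)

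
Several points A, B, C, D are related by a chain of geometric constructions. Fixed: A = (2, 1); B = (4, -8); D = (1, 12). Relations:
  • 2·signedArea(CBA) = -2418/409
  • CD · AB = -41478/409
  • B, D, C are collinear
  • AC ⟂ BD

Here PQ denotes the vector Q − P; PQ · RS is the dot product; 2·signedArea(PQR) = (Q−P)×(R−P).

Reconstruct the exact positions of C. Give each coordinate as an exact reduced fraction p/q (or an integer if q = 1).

1. C_x = 1078/409  [B, D, C are collinear ∩ AC ⟂ BD]
2. C_y = 448/409  [B, D, C are collinear ∩ AC ⟂ BD]
   → C = (1078/409, 448/409)

C = (1078/409, 448/409)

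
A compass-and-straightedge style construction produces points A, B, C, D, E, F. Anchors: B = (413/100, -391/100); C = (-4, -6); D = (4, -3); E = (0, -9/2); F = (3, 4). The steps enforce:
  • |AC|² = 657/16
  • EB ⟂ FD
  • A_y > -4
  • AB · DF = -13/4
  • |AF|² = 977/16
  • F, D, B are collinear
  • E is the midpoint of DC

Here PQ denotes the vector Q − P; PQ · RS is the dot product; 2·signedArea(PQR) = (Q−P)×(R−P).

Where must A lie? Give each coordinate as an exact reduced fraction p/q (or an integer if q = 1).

1. A_x = 2  [line 1·x + -7·y + -113/4 = 0 ∩ |AC|² = 657/16]
2. A_y = -15/4  [line 1·x + -7·y + -113/4 = 0 ∩ |AC|² = 657/16]
   → A = (2, -15/4)

A = (2, -15/4)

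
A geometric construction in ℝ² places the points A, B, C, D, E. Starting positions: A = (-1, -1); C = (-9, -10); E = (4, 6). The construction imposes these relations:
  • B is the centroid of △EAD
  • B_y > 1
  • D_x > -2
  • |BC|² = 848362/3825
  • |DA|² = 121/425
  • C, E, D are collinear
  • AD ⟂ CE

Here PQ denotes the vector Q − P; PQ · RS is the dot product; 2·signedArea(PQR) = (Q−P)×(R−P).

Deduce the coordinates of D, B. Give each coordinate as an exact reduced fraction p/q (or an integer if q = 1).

B = (674/1275, 1843/1275)
D = (-601/425, -282/425)

1. D_x = -601/425  [C, E, D are collinear ∩ AD ⟂ CE]
2. D_y = -282/425  [C, E, D are collinear ∩ AD ⟂ CE]
   → D = (-601/425, -282/425)
3. B_x = 674/1275  [B is the centroid of △EAD]
4. B_y = 1843/1275  [B is the centroid of △EAD]
   → B = (674/1275, 1843/1275)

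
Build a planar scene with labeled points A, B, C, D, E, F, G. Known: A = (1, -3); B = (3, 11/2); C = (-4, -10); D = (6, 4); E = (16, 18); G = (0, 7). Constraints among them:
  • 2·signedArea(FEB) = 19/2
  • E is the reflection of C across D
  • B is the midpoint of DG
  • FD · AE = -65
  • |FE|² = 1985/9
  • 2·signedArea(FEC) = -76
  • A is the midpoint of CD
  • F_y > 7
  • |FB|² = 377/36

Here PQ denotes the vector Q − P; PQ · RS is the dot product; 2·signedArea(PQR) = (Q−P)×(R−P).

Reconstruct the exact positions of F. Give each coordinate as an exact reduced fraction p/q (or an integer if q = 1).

1. F_x = 17/3  [FD · AE = -65 ∩ 2·signedArea(FEC) = -76]
2. F_y = 22/3  [FD · AE = -65 ∩ 2·signedArea(FEC) = -76]
   → F = (17/3, 22/3)

F = (17/3, 22/3)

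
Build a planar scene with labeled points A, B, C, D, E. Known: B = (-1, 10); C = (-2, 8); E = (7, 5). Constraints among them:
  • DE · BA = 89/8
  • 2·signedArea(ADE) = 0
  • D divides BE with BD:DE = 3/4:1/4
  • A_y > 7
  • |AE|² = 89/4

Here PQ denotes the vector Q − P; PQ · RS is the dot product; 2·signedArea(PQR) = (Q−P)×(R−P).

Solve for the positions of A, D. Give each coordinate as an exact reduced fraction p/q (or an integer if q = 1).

A = (3, 15/2)
D = (5, 25/4)

1. D_x = 5  [D divides BE with BD:DE = 3/4:1/4]
2. D_y = 25/4  [D divides BE with BD:DE = 3/4:1/4]
   → D = (5, 25/4)
3. A_x = 3  [2·signedArea(ADE) = 0 ∩ DE · BA = 89/8]
4. A_y = 15/2  [2·signedArea(ADE) = 0 ∩ DE · BA = 89/8]
   → A = (3, 15/2)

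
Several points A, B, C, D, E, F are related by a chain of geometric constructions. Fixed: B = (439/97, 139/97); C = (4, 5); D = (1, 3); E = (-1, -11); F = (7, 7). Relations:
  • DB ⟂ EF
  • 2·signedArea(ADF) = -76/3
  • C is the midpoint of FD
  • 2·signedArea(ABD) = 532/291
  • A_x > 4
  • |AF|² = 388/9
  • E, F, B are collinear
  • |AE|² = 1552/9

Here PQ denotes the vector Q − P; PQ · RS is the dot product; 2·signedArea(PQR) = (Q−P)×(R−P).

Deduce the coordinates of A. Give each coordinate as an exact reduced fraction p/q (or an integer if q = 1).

1. A_x = 13/3  [2·signedArea(ADF) = -76/3 ∩ 2·signedArea(ABD) = 532/291]
2. A_y = 1  [2·signedArea(ADF) = -76/3 ∩ 2·signedArea(ABD) = 532/291]
   → A = (13/3, 1)

A = (13/3, 1)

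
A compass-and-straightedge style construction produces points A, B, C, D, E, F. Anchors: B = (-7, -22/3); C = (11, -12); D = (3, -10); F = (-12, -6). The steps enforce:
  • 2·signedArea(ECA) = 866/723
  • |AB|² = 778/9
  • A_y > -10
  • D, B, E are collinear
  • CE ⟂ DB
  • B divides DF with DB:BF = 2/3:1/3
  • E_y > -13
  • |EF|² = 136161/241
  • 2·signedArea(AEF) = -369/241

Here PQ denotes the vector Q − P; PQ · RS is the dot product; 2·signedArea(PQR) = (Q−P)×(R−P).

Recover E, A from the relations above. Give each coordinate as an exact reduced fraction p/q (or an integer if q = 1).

A = (2, -29/3)
E = (2643/241, -2922/241)

1. E_x = 2643/241  [D, B, E are collinear ∩ CE ⟂ DB]
2. E_y = -2922/241  [D, B, E are collinear ∩ CE ⟂ DB]
   → E = (2643/241, -2922/241)
3. A_x = 2  [2·signedArea(AEF) = -369/241 ∩ 2·signedArea(ECA) = 866/723]
4. A_y = -29/3  [2·signedArea(AEF) = -369/241 ∩ 2·signedArea(ECA) = 866/723]
   → A = (2, -29/3)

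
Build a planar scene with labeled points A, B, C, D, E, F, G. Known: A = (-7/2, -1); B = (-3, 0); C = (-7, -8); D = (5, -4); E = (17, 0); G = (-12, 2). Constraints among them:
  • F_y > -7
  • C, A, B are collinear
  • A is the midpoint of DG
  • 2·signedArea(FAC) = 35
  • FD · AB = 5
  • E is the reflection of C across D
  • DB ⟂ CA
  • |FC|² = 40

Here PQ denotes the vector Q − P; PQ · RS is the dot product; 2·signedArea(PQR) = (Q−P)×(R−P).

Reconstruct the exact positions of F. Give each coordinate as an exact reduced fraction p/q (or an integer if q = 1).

1. F_x = -1  [2·signedArea(FAC) = 35 ∩ FD · AB = 5]
2. F_y = -6  [2·signedArea(FAC) = 35 ∩ FD · AB = 5]
   → F = (-1, -6)

F = (-1, -6)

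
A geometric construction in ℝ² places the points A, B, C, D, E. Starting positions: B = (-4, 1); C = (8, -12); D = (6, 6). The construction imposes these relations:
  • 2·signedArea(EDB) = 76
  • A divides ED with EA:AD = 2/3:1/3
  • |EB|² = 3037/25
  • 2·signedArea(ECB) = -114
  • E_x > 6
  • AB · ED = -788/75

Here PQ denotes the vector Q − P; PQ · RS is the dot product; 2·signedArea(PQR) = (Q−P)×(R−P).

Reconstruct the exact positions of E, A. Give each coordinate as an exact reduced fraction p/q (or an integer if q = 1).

1. E_x = 34/5  [2·signedArea(EDB) = 76 ∩ 2·signedArea(ECB) = -114]
2. E_y = -6/5  [2·signedArea(EDB) = 76 ∩ 2·signedArea(ECB) = -114]
   → E = (34/5, -6/5)
3. A_x = 94/15  [A divides ED with EA:AD = 2/3:1/3]
4. A_y = 18/5  [A divides ED with EA:AD = 2/3:1/3]
   → A = (94/15, 18/5)

A = (94/15, 18/5)
E = (34/5, -6/5)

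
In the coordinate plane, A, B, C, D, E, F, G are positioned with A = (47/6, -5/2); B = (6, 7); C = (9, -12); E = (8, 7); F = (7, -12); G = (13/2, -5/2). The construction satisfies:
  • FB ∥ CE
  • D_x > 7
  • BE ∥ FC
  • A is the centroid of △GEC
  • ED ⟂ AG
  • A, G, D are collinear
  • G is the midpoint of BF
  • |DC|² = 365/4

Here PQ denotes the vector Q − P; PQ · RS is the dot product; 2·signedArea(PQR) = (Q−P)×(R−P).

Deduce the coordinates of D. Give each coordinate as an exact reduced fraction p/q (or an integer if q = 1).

1. D_x = 8  [A, G, D are collinear ∩ ED ⟂ AG]
2. D_y = -5/2  [A, G, D are collinear ∩ ED ⟂ AG]
   → D = (8, -5/2)

D = (8, -5/2)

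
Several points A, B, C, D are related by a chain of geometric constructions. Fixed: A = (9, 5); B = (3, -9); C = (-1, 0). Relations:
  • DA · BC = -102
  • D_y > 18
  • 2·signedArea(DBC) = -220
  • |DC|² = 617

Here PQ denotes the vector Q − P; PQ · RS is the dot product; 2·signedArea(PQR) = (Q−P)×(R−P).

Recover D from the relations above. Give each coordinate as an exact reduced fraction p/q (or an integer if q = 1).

1. D_x = 15  [DA · BC = -102 ∩ 2·signedArea(DBC) = -220]
2. D_y = 19  [DA · BC = -102 ∩ 2·signedArea(DBC) = -220]
   → D = (15, 19)

D = (15, 19)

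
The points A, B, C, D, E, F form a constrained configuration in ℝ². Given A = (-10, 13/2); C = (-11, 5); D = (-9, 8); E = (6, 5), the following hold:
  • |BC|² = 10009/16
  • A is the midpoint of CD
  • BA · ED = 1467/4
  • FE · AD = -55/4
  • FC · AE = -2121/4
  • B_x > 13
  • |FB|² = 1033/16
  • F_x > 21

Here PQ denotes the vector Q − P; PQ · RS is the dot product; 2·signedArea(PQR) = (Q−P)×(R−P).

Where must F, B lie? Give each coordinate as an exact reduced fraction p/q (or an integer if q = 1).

1. F_x = 22  [FE · AD = -55/4 ∩ FC · AE = -2121/4]
2. F_y = 7/2  [FE · AD = -55/4 ∩ FC · AE = -2121/4]
   → F = (22, 7/2)
3. B_x = 14  [line 15·x + -3·y + -789/4 = 0 ∩ |BC|² = 10009/16]
4. B_y = 17/4  [line 15·x + -3·y + -789/4 = 0 ∩ |BC|² = 10009/16]
   → B = (14, 17/4)

B = (14, 17/4)
F = (22, 7/2)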